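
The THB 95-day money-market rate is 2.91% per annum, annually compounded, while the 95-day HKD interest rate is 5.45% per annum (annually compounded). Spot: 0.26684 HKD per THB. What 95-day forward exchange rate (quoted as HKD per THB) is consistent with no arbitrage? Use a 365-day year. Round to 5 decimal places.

T = 95/365 years.
HKD accumulates by (1 + 0.0545)^(95/365) = 1.0139077.
Growth of 1 THB over T: (1 + 0.0291)^(95/365) = 1.0074938.
So F = 0.26684 × 1.0139077 / 1.0074938 = 0.2685388 (HKD/THB).

0.26854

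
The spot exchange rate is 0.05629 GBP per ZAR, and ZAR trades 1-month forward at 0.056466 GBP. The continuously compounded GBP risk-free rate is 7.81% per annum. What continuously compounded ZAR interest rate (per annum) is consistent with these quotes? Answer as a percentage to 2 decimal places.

4.06%

T = 1/12 years.
F/S = 0.056466/0.05629 = 1.0031267 = (growth of GBP) / (growth of ZAR).
The GBP side grows by e^(0.0781×1/12) = 1.0065296.
Hence g_ZAR = 1.0033923.
r = ln(1.0033923)/(1/12) = 0.040639 → 4.06%.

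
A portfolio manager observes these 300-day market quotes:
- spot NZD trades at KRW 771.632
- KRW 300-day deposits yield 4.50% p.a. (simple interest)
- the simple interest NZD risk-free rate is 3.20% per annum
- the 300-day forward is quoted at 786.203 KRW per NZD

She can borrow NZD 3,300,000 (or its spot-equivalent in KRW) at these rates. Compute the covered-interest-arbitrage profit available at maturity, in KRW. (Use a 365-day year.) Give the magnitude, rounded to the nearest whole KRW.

KRW 22,141,027

T = 300/365 years.
Keep in NZD, deliver into the forward: 3,300,000·1.026301369863·786.203 = KRW 2,662,708,012.44.
Swap to KRW now, deposit: 3,300,000·771.632·1.03698630137 = KRW 2,640,566,985.21.
The quoted forward overvalues NZD, so borrow KRW, buy NZD at spot, deposit the NZD at 3.20%, and sell the proceeds forward at 786.203.
Arbitrage profit = |2,662,708,012.44 − 2,640,566,985.21| = KRW 22,141,027.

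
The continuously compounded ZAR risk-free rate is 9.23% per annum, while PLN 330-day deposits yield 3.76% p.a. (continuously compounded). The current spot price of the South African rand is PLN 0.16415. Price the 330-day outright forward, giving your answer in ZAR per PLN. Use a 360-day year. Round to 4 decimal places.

T = 330/360 years.
Growth of 1 PLN over T: e^(0.0376×330/360) = 1.0350675.
ZAR growth factor: e^(0.0923×330/360) = 1.0882907.
Forward (PLN per ZAR) = 0.16415 × 1.0350675 / 1.0882907 = 0.1561222.
Quoted the other way: 1/0.1561222 = 6.4052 ZAR per PLN.

6.4052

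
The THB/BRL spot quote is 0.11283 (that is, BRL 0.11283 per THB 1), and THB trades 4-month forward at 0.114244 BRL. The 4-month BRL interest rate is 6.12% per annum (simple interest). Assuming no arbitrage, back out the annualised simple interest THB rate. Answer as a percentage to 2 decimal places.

T = 4/12 years.
F/S = 0.114244/0.11283 = 1.0125321 = (growth of BRL) / (growth of THB).
BRL growth factor: 1 + 0.0612×4/12 = 1.020400.
That pins the THB growth at 1.0077705.
r = (1.0077705 − 1)/(4/12) = 0.023311 → 2.33%.

2.33%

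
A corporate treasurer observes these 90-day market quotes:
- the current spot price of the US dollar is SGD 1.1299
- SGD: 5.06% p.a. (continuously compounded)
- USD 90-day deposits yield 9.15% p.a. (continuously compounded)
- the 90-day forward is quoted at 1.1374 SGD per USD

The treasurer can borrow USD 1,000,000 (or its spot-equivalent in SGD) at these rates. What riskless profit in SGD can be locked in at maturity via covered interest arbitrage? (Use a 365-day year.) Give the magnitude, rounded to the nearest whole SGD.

SGD 19,268

T = 90/365 years.
Route A — deposit USD, sell forward: 1,000,000 × 1.022818083 × 1.1374 = SGD 1,163,353.29.
Route B — convert at spot, deposit SGD: 1,000,000 × 1.1299 × 1.012554871 = SGD 1,144,085.75.
The quoted forward overvalues USD, so borrow SGD, buy USD at spot, deposit the USD at 9.15%, and sell the proceeds forward at 1.1374.
Arbitrage profit = |1,163,353.29 − 1,144,085.75| = SGD 19,268.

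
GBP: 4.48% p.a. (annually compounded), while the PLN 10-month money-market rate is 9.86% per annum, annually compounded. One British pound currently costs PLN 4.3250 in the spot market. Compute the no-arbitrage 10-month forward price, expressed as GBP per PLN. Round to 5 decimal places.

0.22174

T = 10/12 years.
PLN growth factor: (1 + 0.0986)^(10/12) = 1.0815161.
Growth of 1 GBP over T: (1 + 0.0448)^(10/12) = 1.0371963.
Forward (PLN per GBP) = 4.325 × 1.0815161 / 1.0371963 = 4.509809.
Invert for GBP per PLN: 1 / 4.509809 = 0.22174.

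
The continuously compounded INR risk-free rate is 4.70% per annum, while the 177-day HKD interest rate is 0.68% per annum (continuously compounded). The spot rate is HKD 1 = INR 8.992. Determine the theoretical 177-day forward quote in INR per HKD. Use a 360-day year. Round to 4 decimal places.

T = 177/360 years.
INR accumulates by e^(0.0470×177/360) = 1.0233774.
Growth of 1 HKD over T: e^(0.0068×177/360) = 1.0033489.
CIP: F = S · (grow INR)/(grow HKD) = 8.992 × 1.0233774/1.0033489 = 9.171495 INR per HKD.

9.1715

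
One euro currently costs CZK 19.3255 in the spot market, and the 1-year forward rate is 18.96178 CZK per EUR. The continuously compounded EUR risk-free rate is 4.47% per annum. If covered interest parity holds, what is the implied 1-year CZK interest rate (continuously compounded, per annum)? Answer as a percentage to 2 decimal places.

T = 1 year.
CIP gives F = S · g_CZK/g_EUR, so g_CZK/g_EUR = 18.96178/19.3255 = 0.9811793.
The EUR side grows by e^(0.0447×1) = 1.0457141.
So the CZK growth factor = 1.026033.
Take logs: ln 1.026033 / 1 = 0.025700, so 2.57%.

2.57%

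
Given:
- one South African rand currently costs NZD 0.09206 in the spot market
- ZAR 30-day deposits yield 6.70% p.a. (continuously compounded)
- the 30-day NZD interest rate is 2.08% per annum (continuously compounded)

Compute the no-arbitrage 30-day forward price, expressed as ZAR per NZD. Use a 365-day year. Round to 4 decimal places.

T = 30/365 years.
Growth of 1 NZD over T: e^(0.0208×30/365) = 1.00171105.
Growth of 1 ZAR over T: e^(0.0670×30/365) = 1.00552204.
So F = 0.09206 × 1.00171105 / 1.00552204 = 0.091711087 (NZD/ZAR).
Invert for ZAR per NZD: 1 / 0.091711087 = 10.9038.

10.9038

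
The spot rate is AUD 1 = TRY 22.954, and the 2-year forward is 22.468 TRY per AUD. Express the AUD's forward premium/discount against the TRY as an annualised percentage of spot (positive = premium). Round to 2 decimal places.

T = 2 years.
AUD trades forward at -2.11728% vs spot over the period.
Per annum: -0.0211728 / 2 = -0.010586 = -1.06%.

-1.06%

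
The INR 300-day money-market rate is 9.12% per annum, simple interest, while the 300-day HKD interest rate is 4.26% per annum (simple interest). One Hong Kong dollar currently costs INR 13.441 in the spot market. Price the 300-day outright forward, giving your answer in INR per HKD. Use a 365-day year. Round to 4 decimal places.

13.9597

T = 300/365 years.
INR growth factor: 1 + 0.0912×300/365 = 1.0749589.
HKD accumulates by 1 + 0.0426×300/365 = 1.0350137.
CIP: F = S · (grow INR)/(grow HKD) = 13.441 × 1.0749589/1.0350137 = 13.959740 INR per HKD.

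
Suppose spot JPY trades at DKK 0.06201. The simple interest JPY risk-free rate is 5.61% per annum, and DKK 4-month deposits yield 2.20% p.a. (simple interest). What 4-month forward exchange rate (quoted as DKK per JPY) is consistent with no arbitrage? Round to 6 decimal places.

T = 4/12 years.
Growth of 1 DKK over T: 1 + 0.0220×4/12 = 1.0073333.
JPY accumulates by 1 + 0.0561×4/12 = 1.018700.
Forward (DKK per JPY) = 0.06201 × 1.0073333 / 1.018700 = 0.06131809.

0.061318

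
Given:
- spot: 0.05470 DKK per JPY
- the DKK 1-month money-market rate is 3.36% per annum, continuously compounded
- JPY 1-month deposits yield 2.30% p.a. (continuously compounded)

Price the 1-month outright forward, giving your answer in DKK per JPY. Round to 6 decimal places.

0.054748

T = 1/12 years.
DKK accumulates by e^(0.0336×1/12) = 1.0028039.
JPY growth factor: e^(0.0230×1/12) = 1.0019185.
So F = 0.0547 × 1.0028039 / 1.0019185 = 0.05474834 (DKK/JPY).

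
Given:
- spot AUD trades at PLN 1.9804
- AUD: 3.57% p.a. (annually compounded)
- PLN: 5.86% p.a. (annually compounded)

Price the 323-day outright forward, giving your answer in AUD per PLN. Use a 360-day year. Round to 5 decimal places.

0.49514

T = 323/360 years.
PLN growth factor: (1 + 0.0586)^(323/360) = 1.0524222.
AUD accumulates by (1 + 0.0357)^(323/360) = 1.0319728.
Forward (PLN per AUD) = 1.9804 × 1.0524222 / 1.0319728 = 2.019643.
Invert for AUD per PLN: 1 / 2.019643 = 0.49514.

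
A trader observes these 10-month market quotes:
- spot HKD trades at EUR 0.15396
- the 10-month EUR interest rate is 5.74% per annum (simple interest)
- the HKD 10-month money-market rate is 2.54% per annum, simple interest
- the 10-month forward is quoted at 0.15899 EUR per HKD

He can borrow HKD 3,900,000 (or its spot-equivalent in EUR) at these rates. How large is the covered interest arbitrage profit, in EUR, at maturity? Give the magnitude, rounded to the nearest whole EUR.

EUR 4,020

T = 10/12 years.
Invest the HKD and cover forward: 3,900,000 × 1.02116667 × 0.15899 = EUR 633,185.63.
Convert at spot and invest in EUR: 3,900,000 × 0.15396 × 1.04783333 = EUR 629,165.24.
The quoted forward overvalues HKD, so borrow EUR, buy HKD at spot, deposit the HKD at 2.54%, and sell the proceeds forward at 0.15899.
The gap between the two covered legs is EUR 4,020.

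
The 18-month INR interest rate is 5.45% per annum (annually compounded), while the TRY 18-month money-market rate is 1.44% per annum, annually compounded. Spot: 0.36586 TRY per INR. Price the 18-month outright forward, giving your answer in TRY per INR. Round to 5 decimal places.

0.34519

T = 18/12 years.
TRY growth factor: (1 + 0.0144)^(18/12) = 1.0216776.
INR growth factor: (1 + 0.0545)^(18/12) = 1.0828539.
So F = 0.36586 × 1.0216776 / 1.0828539 = 0.3451906 (TRY/INR).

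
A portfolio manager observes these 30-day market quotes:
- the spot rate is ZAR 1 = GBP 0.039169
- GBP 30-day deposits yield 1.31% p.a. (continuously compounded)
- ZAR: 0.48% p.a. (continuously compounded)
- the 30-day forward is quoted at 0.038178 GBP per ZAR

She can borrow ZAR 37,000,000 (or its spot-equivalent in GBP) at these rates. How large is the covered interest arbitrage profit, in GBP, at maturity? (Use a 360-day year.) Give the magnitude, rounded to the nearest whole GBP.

GBP 37,685

T = 30/360 years.
Route A — deposit ZAR, sell forward: 37,000,000 × 1.00040008 × 0.038178 = GBP 1,413,151.15.
Route B — convert at spot, deposit GBP: 37,000,000 × 0.039169 × 1.001092263 = GBP 1,450,835.97.
The quoted forward undervalues ZAR, so borrow ZAR, convert to GBP at spot, deposit the GBP at 1.31%, and buy ZAR forward at 0.038178 to cover the loan.
The gap between the two covered legs is GBP 37,685.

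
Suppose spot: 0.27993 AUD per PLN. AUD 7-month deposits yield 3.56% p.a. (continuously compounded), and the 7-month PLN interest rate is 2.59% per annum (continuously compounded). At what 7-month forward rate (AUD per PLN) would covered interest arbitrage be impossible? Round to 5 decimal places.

0.28152

T = 7/12 years.
Growth of 1 AUD over T: e^(0.0356×7/12) = 1.0209838.
Growth of 1 PLN over T: e^(0.0259×7/12) = 1.015223.
So F = 0.27993 × 1.0209838 / 1.015223 = 0.2815184 (AUD/PLN).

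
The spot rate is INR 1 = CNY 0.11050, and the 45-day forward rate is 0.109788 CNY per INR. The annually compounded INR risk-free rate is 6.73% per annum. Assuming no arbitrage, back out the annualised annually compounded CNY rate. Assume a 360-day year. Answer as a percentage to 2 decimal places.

1.35%

T = 45/360 years.
CIP gives F = S · g_CNY/g_INR, so g_CNY/g_INR = 0.109788/0.1105 = 0.9935566.
The INR side grows by (1 + 0.0673)^(45/360) = 1.0081747.
So the CNY growth factor = 1.0016786.
r = 1.0016786^(360/45) − 1 = 0.013508 → 1.35%.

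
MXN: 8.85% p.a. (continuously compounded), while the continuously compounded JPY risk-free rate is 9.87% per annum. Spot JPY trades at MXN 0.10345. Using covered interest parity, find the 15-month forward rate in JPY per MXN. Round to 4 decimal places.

T = 15/12 years.
MXN growth factor: e^(0.0885×15/12) = 1.116976.
Growth of 1 JPY over T: e^(0.0987×15/12) = 1.1313086.
So F = 0.10345 × 1.116976 / 1.1313086 = 0.1021394 (MXN/JPY).
Invert for JPY per MXN: 1 / 0.1021394 = 9.7905.

9.7905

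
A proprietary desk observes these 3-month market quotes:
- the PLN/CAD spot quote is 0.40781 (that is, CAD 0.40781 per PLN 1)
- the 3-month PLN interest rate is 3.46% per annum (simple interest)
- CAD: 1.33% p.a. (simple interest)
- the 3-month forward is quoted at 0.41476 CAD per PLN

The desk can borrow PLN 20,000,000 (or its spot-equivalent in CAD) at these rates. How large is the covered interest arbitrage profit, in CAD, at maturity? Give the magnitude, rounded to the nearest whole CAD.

T = 3/12 years.
Keep in PLN, deliver into the forward: 20,000,000·1.008650·0.41476 = CAD 8,366,953.48.
Swap to CAD now, deposit: 20,000,000·0.40781·1.003325 = CAD 8,183,319.37.
The quoted forward overvalues PLN, so borrow CAD, buy PLN at spot, deposit the PLN at 3.46%, and sell the proceeds forward at 0.41476.
Arbitrage profit = |8,366,953.48 − 8,183,319.37| = CAD 183,634.

CAD 183,634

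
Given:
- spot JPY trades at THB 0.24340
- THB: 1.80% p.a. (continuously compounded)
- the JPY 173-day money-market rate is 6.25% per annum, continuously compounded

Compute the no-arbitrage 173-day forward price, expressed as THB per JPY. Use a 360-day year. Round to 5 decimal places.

T = 173/360 years.
THB growth factor: e^(0.0180×173/360) = 1.0086875.
JPY accumulates by e^(0.0625×173/360) = 1.0304903.
CIP: F = S · (grow THB)/(grow JPY) = 0.2434 × 1.0086875/1.0304903 = 0.2382502 THB per JPY.

0.23825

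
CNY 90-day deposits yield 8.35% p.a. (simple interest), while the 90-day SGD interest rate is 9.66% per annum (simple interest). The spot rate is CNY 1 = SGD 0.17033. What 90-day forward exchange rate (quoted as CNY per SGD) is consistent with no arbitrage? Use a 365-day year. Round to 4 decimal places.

5.8524

T = 90/365 years.
SGD growth factor: 1 + 0.0966×90/365 = 1.0238192.
CNY accumulates by 1 + 0.0835×90/365 = 1.020589.
So F = 0.17033 × 1.0238192 / 1.020589 = 0.1708691 (SGD/CNY).
Invert for CNY per SGD: 1 / 0.1708691 = 5.8524.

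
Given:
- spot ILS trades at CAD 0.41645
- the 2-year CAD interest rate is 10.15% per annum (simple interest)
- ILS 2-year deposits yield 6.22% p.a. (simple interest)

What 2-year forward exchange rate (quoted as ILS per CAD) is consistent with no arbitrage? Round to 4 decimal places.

T = 2 years.
Growth of 1 CAD over T: 1 + 0.1015×2 = 1.203000.
ILS growth factor: 1 + 0.0622×2 = 1.124400.
So F = 0.41645 × 1.203000 / 1.124400 = 0.4455615 (CAD/ILS).
Quoted the other way: 1/0.4455615 = 2.2444 ILS per CAD.

2.2444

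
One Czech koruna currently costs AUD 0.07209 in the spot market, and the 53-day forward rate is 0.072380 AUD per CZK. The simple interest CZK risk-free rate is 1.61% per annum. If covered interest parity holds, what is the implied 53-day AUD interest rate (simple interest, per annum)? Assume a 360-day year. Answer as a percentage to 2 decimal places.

T = 53/360 years.
By CIP, F/S equals the AUD-to-CZK growth ratio: 0.07238/0.07209 = 1.0040227.
CZK growth factor: 1 + 0.0161×53/360 = 1.0023703.
So the AUD growth factor = 1.0064025.
(1.0064025 − 1)/T = 0.043489, i.e. 4.35%.

4.35%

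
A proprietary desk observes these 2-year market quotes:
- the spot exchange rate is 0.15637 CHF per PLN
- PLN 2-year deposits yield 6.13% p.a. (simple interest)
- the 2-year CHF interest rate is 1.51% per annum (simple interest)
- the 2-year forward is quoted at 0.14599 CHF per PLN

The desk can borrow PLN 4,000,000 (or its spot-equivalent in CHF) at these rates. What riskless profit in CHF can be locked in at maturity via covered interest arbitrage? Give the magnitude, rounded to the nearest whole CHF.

T = 2 years.
Keep in PLN, deliver into the forward: 4,000,000·1.122600·0.14599 = CHF 655,553.50.
Swap to CHF now, deposit: 4,000,000·0.15637·1.030200 = CHF 644,369.50.
The quoted forward overvalues PLN, so borrow CHF, buy PLN at spot, deposit the PLN at 6.13%, and sell the proceeds forward at 0.14599.
Profit = 655,553.50 − 644,369.50 = CHF 11,184.

CHF 11,184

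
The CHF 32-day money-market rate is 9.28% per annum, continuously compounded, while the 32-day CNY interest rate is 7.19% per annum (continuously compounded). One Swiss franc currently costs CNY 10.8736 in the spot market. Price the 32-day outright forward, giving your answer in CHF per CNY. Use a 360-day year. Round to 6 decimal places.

0.092137

T = 32/360 years.
Growth of 1 CNY over T: e^(0.0719×32/360) = 1.0064116.
Growth of 1 CHF over T: e^(0.0928×32/360) = 1.008283.
CIP: F = S · (grow CNY)/(grow CHF) = 10.8736 × 1.0064116/1.008283 = 10.85342 CNY per CHF.
Invert for CHF per CNY: 1 / 10.85342 = 0.092137.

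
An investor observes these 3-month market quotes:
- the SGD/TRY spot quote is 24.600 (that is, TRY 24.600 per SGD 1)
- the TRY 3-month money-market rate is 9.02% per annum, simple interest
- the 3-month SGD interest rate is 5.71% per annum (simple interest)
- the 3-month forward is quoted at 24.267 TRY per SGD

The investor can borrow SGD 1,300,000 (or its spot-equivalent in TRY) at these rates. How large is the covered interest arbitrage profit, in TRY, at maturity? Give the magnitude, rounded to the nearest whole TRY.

T = 3/12 years.
Keep in SGD, deliver into the forward: 1,300,000·1.014275·24.267 = TRY 31,997,434.85.
Swap to TRY now, deposit: 1,300,000·24.600·1.022550 = TRY 32,701,149.00.
The quoted forward undervalues SGD, so borrow SGD, convert to TRY at spot, deposit the TRY at 9.02%, and buy SGD forward at 24.267 to cover the loan.
Arbitrage profit = |31,997,434.85 − 32,701,149.00| = TRY 703,714.

TRY 703,714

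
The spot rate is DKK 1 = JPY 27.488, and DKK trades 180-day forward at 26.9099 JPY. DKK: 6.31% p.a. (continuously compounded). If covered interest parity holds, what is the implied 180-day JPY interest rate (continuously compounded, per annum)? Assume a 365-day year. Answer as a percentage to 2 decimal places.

T = 180/365 years.
CIP gives F = S · g_JPY/g_DKK, so g_JPY/g_DKK = 26.9099/27.488 = 0.9789690.
DKK growth factor: e^(0.0631×180/365) = 1.031607.
That pins the JPY growth at 1.0099113.
r = ln(1.0099113)/(180/365) = 0.019999 → 2.00%.

2.00%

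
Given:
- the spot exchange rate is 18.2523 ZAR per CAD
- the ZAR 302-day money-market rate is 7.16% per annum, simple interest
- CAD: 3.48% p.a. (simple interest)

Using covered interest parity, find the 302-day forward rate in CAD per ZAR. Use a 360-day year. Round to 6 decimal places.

0.053192

T = 302/360 years.
ZAR accumulates by 1 + 0.0716×302/360 = 1.0600644.
CAD accumulates by 1 + 0.0348×302/360 = 1.0291933.
Forward (ZAR per CAD) = 18.2523 × 1.0600644 / 1.0291933 = 18.79979.
Invert for CAD per ZAR: 1 / 18.79979 = 0.053192.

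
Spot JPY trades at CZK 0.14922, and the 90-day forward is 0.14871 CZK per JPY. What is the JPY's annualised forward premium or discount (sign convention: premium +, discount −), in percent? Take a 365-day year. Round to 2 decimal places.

-1.39%

T = 90/365 years.
Period premium: (0.14871 − 0.14922)/0.14922 = -0.0034178.
Per annum: -0.0034178 / (90/365) = -0.013861 = -1.39%.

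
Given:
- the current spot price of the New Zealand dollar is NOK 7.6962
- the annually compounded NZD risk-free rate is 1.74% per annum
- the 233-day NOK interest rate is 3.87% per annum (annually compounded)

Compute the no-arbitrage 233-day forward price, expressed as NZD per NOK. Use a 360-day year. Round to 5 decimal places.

0.12820

T = 233/360 years.
Growth of 1 NOK over T: (1 + 0.0387)^(233/360) = 1.0248794.
NZD growth factor: (1 + 0.0174)^(233/360) = 1.0112274.
Forward (NOK per NZD) = 7.6962 × 1.0248794 / 1.0112274 = 7.800102.
Invert for NZD per NOK: 1 / 7.800102 = 0.12820.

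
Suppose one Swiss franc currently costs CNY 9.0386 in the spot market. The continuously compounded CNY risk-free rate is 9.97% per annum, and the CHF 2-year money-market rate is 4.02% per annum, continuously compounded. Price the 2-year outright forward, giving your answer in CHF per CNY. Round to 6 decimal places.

T = 2 years.
CNY growth factor: e^(0.0997×2) = 1.2206701.
Growth of 1 CHF over T: e^(0.0402×2) = 1.0837205.
CIP: F = S · (grow CNY)/(grow CHF) = 9.0386 × 1.2206701/1.0837205 = 10.18081 CNY per CHF.
Quoted the other way: 1/10.18081 = 0.098224 CHF per CNY.

0.098224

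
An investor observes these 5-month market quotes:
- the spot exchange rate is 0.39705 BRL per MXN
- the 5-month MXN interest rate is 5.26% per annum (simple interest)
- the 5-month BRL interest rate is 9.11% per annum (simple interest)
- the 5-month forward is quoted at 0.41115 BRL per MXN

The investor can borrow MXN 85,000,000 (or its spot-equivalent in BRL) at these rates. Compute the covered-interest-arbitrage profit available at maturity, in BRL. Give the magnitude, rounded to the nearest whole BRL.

BRL 683,373

T = 5/12 years.
Invest the MXN and cover forward: 85,000,000 × 1.0219166667 × 0.41115 = BRL 35,713,688.19.
Convert at spot and invest in BRL: 85,000,000 × 0.39705 × 1.0379583333 = BRL 35,030,315.28.
The quoted forward overvalues MXN, so borrow BRL, buy MXN at spot, deposit the MXN at 5.26%, and sell the proceeds forward at 0.41115.
The gap between the two covered legs is BRL 683,373.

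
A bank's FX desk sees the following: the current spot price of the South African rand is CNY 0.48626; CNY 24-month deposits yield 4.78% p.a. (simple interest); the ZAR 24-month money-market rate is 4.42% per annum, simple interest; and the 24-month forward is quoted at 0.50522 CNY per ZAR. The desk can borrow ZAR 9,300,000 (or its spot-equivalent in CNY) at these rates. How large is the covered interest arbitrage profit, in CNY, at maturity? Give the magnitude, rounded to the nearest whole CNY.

T = 2 years.
Keep in ZAR, deliver into the forward: 9,300,000·1.088400·0.50522 = CNY 5,113,897.47.
Swap to CNY now, deposit: 9,300,000·0.48626·1.095600 = CNY 4,954,542.04.
The quoted forward overvalues ZAR, so borrow CNY, buy ZAR at spot, deposit the ZAR at 4.42%, and sell the proceeds forward at 0.50522.
The gap between the two covered legs is CNY 159,355.

CNY 159,355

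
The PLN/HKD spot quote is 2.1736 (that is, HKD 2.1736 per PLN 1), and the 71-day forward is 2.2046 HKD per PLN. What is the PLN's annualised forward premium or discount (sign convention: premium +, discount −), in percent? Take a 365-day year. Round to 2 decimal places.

+7.33%

T = 71/365 years.
Period premium: (2.2046 − 2.1736)/2.1736 = 0.0142621.
×(1/T) gives 7.33% p.a.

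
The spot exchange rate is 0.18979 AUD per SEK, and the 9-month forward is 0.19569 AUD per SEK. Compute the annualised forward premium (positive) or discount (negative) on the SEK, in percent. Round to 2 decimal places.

+4.14%

T = 9/12 years.
SEK trades forward at +3.10870% vs spot over the period.
Per annum: 0.0310870 / (9/12) = 0.041449 = 4.14%.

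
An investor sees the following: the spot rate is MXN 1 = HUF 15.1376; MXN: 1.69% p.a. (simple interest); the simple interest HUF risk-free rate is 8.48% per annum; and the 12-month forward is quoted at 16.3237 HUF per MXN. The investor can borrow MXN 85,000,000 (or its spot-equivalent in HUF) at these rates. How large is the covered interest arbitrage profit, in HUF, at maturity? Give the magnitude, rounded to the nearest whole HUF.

T = 1 year.
Route A — deposit MXN, sell forward: 85,000,000 × 1.016900 × 16.3237 = HUF 1,410,963,495.05.
Route B — convert at spot, deposit HUF: 85,000,000 × 15.1376 × 1.084800 = HUF 1,395,807,820.80.
The quoted forward overvalues MXN, so borrow HUF, buy MXN at spot, deposit the MXN at 1.69%, and sell the proceeds forward at 16.3237.
Arbitrage profit = |1,410,963,495.05 − 1,395,807,820.80| = HUF 15,155,674.

HUF 15,155,674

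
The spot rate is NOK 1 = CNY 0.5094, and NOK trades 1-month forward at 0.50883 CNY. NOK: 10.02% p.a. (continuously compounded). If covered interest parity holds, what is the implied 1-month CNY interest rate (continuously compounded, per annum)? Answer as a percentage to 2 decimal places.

8.68%

T = 1/12 years.
F/S = 0.50883/0.5094 = 0.9988810 = (growth of CNY) / (growth of NOK).
The NOK side grows by e^(0.1002×1/12) = 1.008385.
So the CNY growth factor = 1.0072566.
r = ln(1.0072566)/(1/12) = 0.086765 → 8.68%.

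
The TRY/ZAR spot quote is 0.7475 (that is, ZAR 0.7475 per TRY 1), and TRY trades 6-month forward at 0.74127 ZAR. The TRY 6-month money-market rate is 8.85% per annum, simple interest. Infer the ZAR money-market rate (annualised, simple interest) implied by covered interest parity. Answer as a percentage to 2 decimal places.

T = 6/12 years.
By CIP, F/S equals the ZAR-to-TRY growth ratio: 0.74127/0.7475 = 0.9916656.
TRY growth factor: 1 + 0.0885×6/12 = 1.044250.
So the ZAR growth factor = 1.0355468.
r = (1.0355468 − 1)/(6/12) = 0.071094 → 7.11%.

7.11%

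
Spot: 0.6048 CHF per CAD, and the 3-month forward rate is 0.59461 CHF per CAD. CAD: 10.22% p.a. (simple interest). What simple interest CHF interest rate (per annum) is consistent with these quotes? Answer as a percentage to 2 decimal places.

3.31%

T = 3/12 years.
By CIP, F/S equals the CHF-to-CAD growth ratio: 0.59461/0.6048 = 0.9831515.
CAD growth factor: 1 + 0.1022×3/12 = 1.025550.
Hence g_CHF = 1.008271.
(1.008271 − 1)/T = 0.033084, i.e. 3.31%.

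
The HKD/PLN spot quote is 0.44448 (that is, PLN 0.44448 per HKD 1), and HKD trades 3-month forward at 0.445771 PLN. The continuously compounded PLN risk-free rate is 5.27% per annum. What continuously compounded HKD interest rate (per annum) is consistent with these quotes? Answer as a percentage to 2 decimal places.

4.11%

T = 3/12 years.
By CIP, F/S equals the PLN-to-HKD growth ratio: 0.445771/0.44448 = 1.0029045.
PLN growth factor: e^(0.0527×3/12) = 1.0132622.
Hence g_HKD = 1.0103277.
r = ln(1.0103277)/(3/12) = 0.041099 → 4.11%.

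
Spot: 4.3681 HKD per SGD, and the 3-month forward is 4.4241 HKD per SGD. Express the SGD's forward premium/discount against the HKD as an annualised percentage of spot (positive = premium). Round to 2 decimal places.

T = 3/12 years.
(F − S)/S = (4.4241 − 4.3681)/4.3681 = 0.0128202.
×(1/T) gives 5.13% p.a.

+5.13%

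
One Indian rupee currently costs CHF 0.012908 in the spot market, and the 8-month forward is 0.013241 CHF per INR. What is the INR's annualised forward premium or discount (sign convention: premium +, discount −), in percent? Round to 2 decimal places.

T = 8/12 years.
INR trades forward at +2.57980% vs spot over the period.
Annualise by dividing by T: 0.0257980 / (8/12) = 0.038697 → 3.87%.

+3.87%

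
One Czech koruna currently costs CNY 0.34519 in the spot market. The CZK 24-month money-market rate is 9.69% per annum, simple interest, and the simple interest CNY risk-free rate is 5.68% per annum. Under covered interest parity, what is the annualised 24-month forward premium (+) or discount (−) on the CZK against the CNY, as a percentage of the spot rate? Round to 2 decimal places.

-3.36%

T = 2 years.
F = S · g_CNY/g_CZK = 0.34519 × 1.113600/1.193800 = 0.32199999.
Annualised premium = (F − S)/S × (1/T) = (0.32199999 − 0.34519)/0.34519 ÷ 2 = -3.36%.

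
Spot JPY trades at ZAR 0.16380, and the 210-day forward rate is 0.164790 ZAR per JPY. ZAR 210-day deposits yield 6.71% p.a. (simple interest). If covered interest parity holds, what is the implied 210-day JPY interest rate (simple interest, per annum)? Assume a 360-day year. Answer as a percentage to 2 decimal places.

5.64%

T = 210/360 years.
CIP gives F = S · g_ZAR/g_JPY, so g_ZAR/g_JPY = 0.16479/0.1638 = 1.0060440.
ZAR growth factor: 1 + 0.0671×210/360 = 1.0391417.
So the JPY growth factor = 1.0328989.
(1.0328989 − 1)/T = 0.056398, i.e. 5.64%.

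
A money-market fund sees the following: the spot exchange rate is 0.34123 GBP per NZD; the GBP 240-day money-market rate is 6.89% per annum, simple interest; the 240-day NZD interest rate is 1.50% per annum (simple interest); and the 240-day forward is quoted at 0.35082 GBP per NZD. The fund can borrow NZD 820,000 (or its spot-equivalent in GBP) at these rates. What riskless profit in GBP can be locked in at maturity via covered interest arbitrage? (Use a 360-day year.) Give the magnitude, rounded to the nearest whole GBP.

T = 240/360 years.
Keep in NZD, deliver into the forward: 820,000·1.010000·0.35082 = GBP 290,549.12.
Swap to GBP now, deposit: 820,000·0.34123·1.04593333 = GBP 292,661.14.
The quoted forward undervalues NZD, so borrow NZD, convert to GBP at spot, deposit the GBP at 6.89%, and buy NZD forward at 0.35082 to cover the loan.
Profit = 292,661.14 − 290,549.12 = GBP 2,112.

GBP 2,112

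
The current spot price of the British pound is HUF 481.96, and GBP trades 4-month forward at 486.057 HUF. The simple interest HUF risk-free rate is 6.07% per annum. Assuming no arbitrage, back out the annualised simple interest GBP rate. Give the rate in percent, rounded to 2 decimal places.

3.49%

T = 4/12 years.
F/S = 486.057/481.96 = 1.0085007 = (growth of HUF) / (growth of GBP).
The HUF side grows by 1 + 0.0607×4/12 = 1.0202333.
That pins the GBP growth at 1.0116337.
(1.0116337 − 1)/T = 0.034901, i.e. 3.49%.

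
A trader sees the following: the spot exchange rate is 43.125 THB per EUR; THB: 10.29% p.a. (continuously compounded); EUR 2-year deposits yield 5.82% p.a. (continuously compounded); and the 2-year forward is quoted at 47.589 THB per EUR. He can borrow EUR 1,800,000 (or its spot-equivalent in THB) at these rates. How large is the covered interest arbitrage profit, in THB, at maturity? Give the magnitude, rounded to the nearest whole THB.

T = 2 years.
Route A — deposit EUR, sell forward: 1,800,000 × 1.1234451603 × 47.589 = THB 96,234,537.12.
Route B — convert at spot, deposit THB: 1,800,000 × 43.125 × 1.2285074779 = THB 95,362,892.97.
The quoted forward overvalues EUR, so borrow THB, buy EUR at spot, deposit the EUR at 5.82%, and sell the proceeds forward at 47.589.
Profit = 96,234,537.12 − 95,362,892.97 = THB 871,644.

THB 871,644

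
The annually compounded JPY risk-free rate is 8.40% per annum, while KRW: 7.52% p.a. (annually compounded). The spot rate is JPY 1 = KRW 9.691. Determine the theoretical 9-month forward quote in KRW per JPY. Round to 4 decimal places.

T = 9/12 years.
KRW growth factor: (1 + 0.0752)^(9/12) = 1.0558858.
JPY growth factor: (1 + 0.0840)^(9/12) = 1.0623606.
CIP: F = S · (grow KRW)/(grow JPY) = 9.691 × 1.0558858/1.0623606 = 9.631936 KRW per JPY.

9.6319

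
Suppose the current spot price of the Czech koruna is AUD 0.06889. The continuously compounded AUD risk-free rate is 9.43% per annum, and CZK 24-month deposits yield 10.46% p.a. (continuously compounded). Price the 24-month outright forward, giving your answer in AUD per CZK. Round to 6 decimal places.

T = 2 years.
AUD growth factor: e^(0.0943×2) = 1.2075578.
CZK growth factor: e^(0.1046×2) = 1.2326915.
So F = 0.06889 × 1.2075578 / 1.2326915 = 0.06748538 (AUD/CZK).

0.067485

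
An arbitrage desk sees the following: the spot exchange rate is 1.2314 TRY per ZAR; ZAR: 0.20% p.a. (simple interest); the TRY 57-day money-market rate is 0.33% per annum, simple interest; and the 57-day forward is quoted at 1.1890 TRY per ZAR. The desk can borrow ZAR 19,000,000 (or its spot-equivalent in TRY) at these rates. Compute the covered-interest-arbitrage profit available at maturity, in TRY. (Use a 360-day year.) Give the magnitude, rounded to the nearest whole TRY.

TRY 810,671

T = 57/360 years.
Route A — deposit ZAR, sell forward: 19,000,000 × 1.0003166667 × 1.1890 = TRY 22,598,153.82.
Route B — convert at spot, deposit TRY: 19,000,000 × 1.2314 × 1.0005225 = TRY 23,408,824.72.
The quoted forward undervalues ZAR, so borrow ZAR, convert to TRY at spot, deposit the TRY at 0.33%, and buy ZAR forward at 1.1890 to cover the loan.
The gap between the two covered legs is TRY 810,671.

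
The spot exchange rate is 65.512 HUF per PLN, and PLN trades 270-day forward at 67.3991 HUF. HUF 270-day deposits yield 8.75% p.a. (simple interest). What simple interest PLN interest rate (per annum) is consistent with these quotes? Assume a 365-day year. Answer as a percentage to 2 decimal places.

T = 270/365 years.
CIP gives F = S · g_HUF/g_PLN, so g_HUF/g_PLN = 67.3991/65.512 = 1.0288054.
HUF growth factor: 1 + 0.0875×270/365 = 1.064726.
Hence g_PLN = 1.0349149.
(1.0349149 − 1)/T = 0.047200, i.e. 4.72%.

4.72%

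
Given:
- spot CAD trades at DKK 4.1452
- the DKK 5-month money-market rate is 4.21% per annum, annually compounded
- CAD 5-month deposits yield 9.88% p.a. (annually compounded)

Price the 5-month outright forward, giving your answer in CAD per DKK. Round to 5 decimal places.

T = 5/12 years.
DKK accumulates by (1 + 0.0421)^(5/12) = 1.0173309.
Growth of 1 CAD over T: (1 + 0.0988)^(5/12) = 1.0400386.
CIP: F = S · (grow DKK)/(grow CAD) = 4.1452 × 1.0173309/1.0400386 = 4.054696 DKK per CAD.
Quoted the other way: 1/4.054696 = 0.24663 CAD per DKK.

0.24663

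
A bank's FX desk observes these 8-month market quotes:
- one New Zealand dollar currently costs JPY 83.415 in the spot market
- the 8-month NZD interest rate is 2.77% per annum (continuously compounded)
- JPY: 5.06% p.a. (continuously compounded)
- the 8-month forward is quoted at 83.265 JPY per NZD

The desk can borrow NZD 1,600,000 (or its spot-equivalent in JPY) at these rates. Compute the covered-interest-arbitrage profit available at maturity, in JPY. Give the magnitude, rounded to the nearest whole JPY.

JPY 2,335,924

T = 8/12 years.
Keep in NZD, deliver into the forward: 1,600,000·1.01863823·83.265 = JPY 135,707,059.55.
Swap to JPY now, deposit: 1,600,000·83.415·1.03430875428 = JPY 138,042,983.58.
The quoted forward undervalues NZD, so borrow NZD, convert to JPY at spot, deposit the JPY at 5.06%, and buy NZD forward at 83.265 to cover the loan.
The gap between the two covered legs is JPY 2,335,924.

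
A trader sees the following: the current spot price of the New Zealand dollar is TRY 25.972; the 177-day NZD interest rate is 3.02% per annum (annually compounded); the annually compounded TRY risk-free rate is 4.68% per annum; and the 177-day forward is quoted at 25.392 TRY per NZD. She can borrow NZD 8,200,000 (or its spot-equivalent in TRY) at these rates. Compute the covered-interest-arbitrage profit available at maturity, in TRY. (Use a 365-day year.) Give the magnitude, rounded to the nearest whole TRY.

TRY 6,506,478

T = 177/365 years.
Route A — deposit NZD, sell forward: 8,200,000 × 1.01453273494 × 25.392 = TRY 211,240,324.69.
Route B — convert at spot, deposit TRY: 8,200,000 × 25.972 × 1.02242754392 = TRY 217,746,803.00.
The quoted forward undervalues NZD, so borrow NZD, convert to TRY at spot, deposit the TRY at 4.68%, and buy NZD forward at 25.392 to cover the loan.
Arbitrage profit = |211,240,324.69 − 217,746,803.00| = TRY 6,506,478.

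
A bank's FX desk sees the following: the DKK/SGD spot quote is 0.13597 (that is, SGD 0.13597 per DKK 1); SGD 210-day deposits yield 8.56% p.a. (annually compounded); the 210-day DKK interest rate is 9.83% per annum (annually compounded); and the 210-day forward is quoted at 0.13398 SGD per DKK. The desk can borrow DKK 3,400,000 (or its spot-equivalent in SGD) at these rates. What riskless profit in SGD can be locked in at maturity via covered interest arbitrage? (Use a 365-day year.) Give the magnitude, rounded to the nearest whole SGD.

SGD 3,887

T = 210/365 years.
Invest the DKK and cover forward: 3,400,000 × 1.05542776 × 0.13398 = SGD 480,781.12.
Convert at spot and invest in SGD: 3,400,000 × 0.13597 × 1.04838879 = SGD 484,668.04.
The quoted forward undervalues DKK, so borrow DKK, convert to SGD at spot, deposit the SGD at 8.56%, and buy DKK forward at 0.13398 to cover the loan.
Arbitrage profit = |480,781.12 − 484,668.04| = SGD 3,887.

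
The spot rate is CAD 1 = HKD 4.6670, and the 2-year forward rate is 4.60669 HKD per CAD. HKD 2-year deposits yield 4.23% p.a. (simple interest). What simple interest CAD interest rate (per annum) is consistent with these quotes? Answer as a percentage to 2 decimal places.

4.94%

T = 2 years.
By CIP, F/S equals the HKD-to-CAD growth ratio: 4.60669/4.667 = 0.9870774.
The HKD side grows by 1 + 0.0423×2 = 1.084600.
Hence g_CAD = 1.0987993.
r = (1.0987993 − 1)/2 = 0.049400 → 4.94%.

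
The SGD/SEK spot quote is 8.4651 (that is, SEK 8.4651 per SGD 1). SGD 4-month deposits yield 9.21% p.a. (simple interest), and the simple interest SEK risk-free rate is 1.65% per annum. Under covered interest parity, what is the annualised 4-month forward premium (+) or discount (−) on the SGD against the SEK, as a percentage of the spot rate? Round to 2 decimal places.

-7.33%

T = 4/12 years.
CIP forward (SEK per SGD) = 8.4651 × 1.005500/1.030700 = 8.2581334.
Annualised premium = (F − S)/S × (1/T) = (8.2581334 − 8.4651)/8.4651 ÷ (4/12) = -7.33%.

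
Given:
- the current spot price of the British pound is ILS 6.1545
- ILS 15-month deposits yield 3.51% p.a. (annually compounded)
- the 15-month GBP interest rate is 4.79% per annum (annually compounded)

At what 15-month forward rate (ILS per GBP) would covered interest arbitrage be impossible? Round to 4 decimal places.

T = 15/12 years.
ILS accumulates by (1 + 0.0351)^(15/12) = 1.0440658.
GBP growth factor: (1 + 0.0479)^(15/12) = 1.0602293.
CIP: F = S · (grow ILS)/(grow GBP) = 6.1545 × 1.0440658/1.0602293 = 6.060673 ILS per GBP.

6.0607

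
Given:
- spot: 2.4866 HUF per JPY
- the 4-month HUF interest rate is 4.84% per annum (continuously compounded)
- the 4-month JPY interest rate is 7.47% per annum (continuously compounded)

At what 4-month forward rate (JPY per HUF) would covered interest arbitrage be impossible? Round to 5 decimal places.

0.40570

T = 4/12 years.
HUF accumulates by e^(0.0484×4/12) = 1.0162642.
Growth of 1 JPY over T: e^(0.0747×4/12) = 1.0252126.
CIP: F = S · (grow HUF)/(grow JPY) = 2.4866 × 1.0162642/1.0252126 = 2.464896 HUF per JPY.
Quoted the other way: 1/2.464896 = 0.40570 JPY per HUF.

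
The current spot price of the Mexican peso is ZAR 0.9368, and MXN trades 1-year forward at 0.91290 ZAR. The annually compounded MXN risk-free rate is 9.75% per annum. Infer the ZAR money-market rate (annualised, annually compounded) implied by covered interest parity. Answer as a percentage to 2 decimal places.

6.95%

T = 1 year.
By CIP, F/S equals the ZAR-to-MXN growth ratio: 0.9129/0.9368 = 0.9744876.
MXN growth factor: (1 + 0.0975)^1 = 1.097500.
Hence g_ZAR = 1.0695001.
Annualise: 1.0695001^(1/1) − 1 = 0.069500 = 6.95%.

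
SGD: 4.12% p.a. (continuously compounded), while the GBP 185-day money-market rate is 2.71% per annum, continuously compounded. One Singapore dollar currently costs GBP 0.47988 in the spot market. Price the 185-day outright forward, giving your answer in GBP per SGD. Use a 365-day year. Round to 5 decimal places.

0.47646

T = 185/365 years.
GBP growth factor: e^(0.0271×185/365) = 1.0138304.
Growth of 1 SGD over T: e^(0.0412×185/365) = 1.0211018.
CIP: F = S · (grow GBP)/(grow SGD) = 0.47988 × 1.0138304/1.0211018 = 0.4764627 GBP per SGD.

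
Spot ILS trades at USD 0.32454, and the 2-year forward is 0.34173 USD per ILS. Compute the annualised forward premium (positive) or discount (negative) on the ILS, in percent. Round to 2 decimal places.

+2.65%

T = 2 years.
(F − S)/S = (0.34173 − 0.32454)/0.32454 = 0.0529673.
Per annum: 0.0529673 / 2 = 0.026484 = 2.65%.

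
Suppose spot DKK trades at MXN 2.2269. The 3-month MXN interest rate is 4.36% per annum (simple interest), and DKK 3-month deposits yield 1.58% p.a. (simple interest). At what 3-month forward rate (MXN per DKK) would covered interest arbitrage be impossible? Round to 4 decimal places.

T = 3/12 years.
MXN growth factor: 1 + 0.0436×3/12 = 1.010900.
Growth of 1 DKK over T: 1 + 0.0158×3/12 = 1.003950.
Forward (MXN per DKK) = 2.2269 × 1.010900 / 1.003950 = 2.242316.

2.2423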